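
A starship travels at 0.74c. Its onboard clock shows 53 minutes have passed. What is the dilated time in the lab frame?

Proper time Δt₀ = 53 minutes
γ = 1/√(1 - 0.74²) = 1.4868
Δt = γΔt₀ = 1.4868 × 53 = 78.80 minutes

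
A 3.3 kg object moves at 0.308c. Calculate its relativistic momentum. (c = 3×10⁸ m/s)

γ = 1/√(1 - 0.308²) = 1.051
v = 0.308 × 3×10⁸ = 9.240×10⁷ m/s
p = γmv = 1.051 × 3.3 × 9.240×10⁷ = 3.205×10⁸ kg·m/s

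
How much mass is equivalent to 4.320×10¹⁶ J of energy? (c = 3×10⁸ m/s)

From E = mc², we get m = E/c²
c² = (3×10⁸)² = 9×10¹⁶ m²/s²
m = 4.320×10¹⁶ / 9×10¹⁶ = 0.4800 kg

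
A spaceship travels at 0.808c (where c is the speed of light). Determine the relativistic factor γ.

v/c = 0.808, so (v/c)² = 0.652864
1 - (v/c)² = 0.347136
γ = 1/√(0.347136) = 1.697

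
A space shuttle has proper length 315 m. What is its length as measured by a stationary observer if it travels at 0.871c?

Proper length L₀ = 315 m
γ = 1/√(1 - 0.871²) = 2.035
L = L₀/γ = 315/2.035 = 154.8 m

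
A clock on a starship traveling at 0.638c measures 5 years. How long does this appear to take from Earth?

Proper time Δt₀ = 5 years
γ = 1/√(1 - 0.638²) = 1.2986
Δt = γΔt₀ = 1.2986 × 5 = 6.493 years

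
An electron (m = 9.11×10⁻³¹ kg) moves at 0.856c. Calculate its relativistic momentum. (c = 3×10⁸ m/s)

γ = 1/√(1 - 0.856²) = 1.9343
v = 0.856 × 3×10⁸ = 2.568×10⁸ m/s
p = γmv = 1.9343 × 9.11×10⁻³¹ × 2.568×10⁸ = 4.525×10⁻²² kg·m/s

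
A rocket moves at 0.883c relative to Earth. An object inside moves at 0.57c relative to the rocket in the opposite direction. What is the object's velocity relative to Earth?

Object's velocity in rocket frame is u' = -0.57c
u = (u' + v)/(1 + u'v/c²) = (v - 0.57)/(1 - 0.57·v/c²)
Numerator: 0.883 - 0.57 = 0.313
Denominator: 1 - 0.50331 = 0.49669
u = 0.313/0.49669 = 0.6302c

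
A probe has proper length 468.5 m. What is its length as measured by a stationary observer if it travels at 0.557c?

Proper length L₀ = 468.5 m
γ = 1/√(1 - 0.557²) = 1.204
L = L₀/γ = 468.5/1.204 = 389.1 m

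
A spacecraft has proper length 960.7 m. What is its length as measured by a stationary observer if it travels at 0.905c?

Proper length L₀ = 960.7 m
γ = 1/√(1 - 0.905²) = 2.3507
L = L₀/γ = 960.7/2.3507 = 408.7 m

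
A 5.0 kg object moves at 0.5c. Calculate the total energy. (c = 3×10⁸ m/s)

γ = 1/√(1 - 0.5²) = 1.1547
mc² = 5.0 × (3×10⁸)² = 4.500×10¹⁷ J
E = γmc² = 1.1547 × 4.500×10¹⁷ = 5.196×10¹⁷ J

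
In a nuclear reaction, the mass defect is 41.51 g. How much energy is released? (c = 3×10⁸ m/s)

Convert mass defect: Δm = 41.51 g = 0.04151 kg
E = Δm·c² = 0.04151 × (3×10⁸)²
= 0.04151 × 9×10¹⁶ = 3.736×10¹⁵ J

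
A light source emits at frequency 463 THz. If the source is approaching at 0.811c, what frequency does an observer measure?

β = v/c = 0.811
(1+β)/(1-β) = 1.811/0.189 = 9.582
Doppler factor = √(9.582) = 3.095
f_obs = 463 × 3.095 = 1433 THz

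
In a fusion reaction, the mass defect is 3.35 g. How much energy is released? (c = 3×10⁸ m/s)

Convert mass defect: Δm = 3.35 g = 0.00335 kg
E = Δm·c² = 0.00335 × (3×10⁸)²
= 0.00335 × 9×10¹⁶ = 3.015×10¹⁴ J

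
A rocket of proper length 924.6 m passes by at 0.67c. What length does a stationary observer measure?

Proper length L₀ = 924.6 m
γ = 1/√(1 - 0.67²) = 1.347
L = L₀/γ = 924.6/1.347 = 686.4 m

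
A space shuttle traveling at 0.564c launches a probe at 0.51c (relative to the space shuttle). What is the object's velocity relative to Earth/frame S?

u = (u' + v)/(1 + u'v/c²)
Numerator: 0.51 + 0.564 = 1.074
Denominator: 1 + 0.28764 = 1.28764
u = 1.074/1.28764 = 0.8341c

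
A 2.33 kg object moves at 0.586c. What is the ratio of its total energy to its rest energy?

E = γmc², E₀ = mc²
E/E₀ = γ = 1/√(1 - 0.586²) = 1.234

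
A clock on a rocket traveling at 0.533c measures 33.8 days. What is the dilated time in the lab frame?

Proper time Δt₀ = 33.8 days
γ = 1/√(1 - 0.533²) = 1.182
Δt = γΔt₀ = 1.182 × 33.8 = 39.95 days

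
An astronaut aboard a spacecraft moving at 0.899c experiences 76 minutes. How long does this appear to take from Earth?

Proper time Δt₀ = 76 minutes
γ = 1/√(1 - 0.899²) = 2.283
Δt = γΔt₀ = 2.283 × 76 = 173.5 minutes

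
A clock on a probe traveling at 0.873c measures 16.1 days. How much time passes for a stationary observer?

Proper time Δt₀ = 16.1 days
γ = 1/√(1 - 0.873²) = 2.050
Δt = γΔt₀ = 2.050 × 16.1 = 33.01 days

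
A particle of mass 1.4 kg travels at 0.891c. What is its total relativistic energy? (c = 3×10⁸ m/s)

γ = 1/√(1 - 0.891²) = 2.2026
mc² = 1.4 × (3×10⁸)² = 1.260×10¹⁷ J
E = γmc² = 2.2026 × 1.260×10¹⁷ = 2.775×10¹⁷ J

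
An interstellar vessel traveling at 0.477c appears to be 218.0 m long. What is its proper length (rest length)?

Contracted length L = 218.0 m
γ = 1/√(1 - 0.477²) = 1.1378
L₀ = γL = 1.1378 × 218.0 = 248.0 m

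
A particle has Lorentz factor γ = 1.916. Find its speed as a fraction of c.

From γ = 1/√(1 - v²/c²):
1/γ² = 1/1.916² = 0.2724
v²/c² = 1 - 0.2724 = 0.7276
v/c = √(0.7276) = 0.8530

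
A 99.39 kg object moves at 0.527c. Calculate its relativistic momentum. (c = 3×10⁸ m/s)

γ = 1/√(1 - 0.527²) = 1.177
v = 0.527 × 3×10⁸ = 1.581×10⁸ m/s
p = γmv = 1.177 × 99.39 × 1.581×10⁸ = 1.849×10¹⁰ kg·m/s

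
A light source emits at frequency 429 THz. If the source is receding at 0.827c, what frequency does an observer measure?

β = v/c = 0.827
(1-β)/(1+β) = 0.173/1.827 = 0.09469
Doppler factor = √(0.09469) = 0.3077
f_obs = 429 × 0.3077 = 132.0 THz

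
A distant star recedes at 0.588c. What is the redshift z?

β = 0.588
(1+β)/(1-β) = 1.588/0.412 = 3.8544
√(3.8544) = 1.9633
z = 1.9633 - 1 = 0.9633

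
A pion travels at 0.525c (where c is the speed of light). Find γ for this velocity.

v/c = 0.525, so (v/c)² = 0.275625
1 - (v/c)² = 0.724375
γ = 1/√(0.724375) = 1.175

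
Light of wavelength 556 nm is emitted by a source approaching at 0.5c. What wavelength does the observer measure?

β = 0.5
Wavelength Doppler factor = √(0.5/1.5) = √(0.3333333) = 0.5774
λ_obs = 556 × 0.5774 = 321.0 nm (blueshift)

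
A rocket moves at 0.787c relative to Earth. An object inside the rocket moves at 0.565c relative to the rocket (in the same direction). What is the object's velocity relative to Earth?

u = (u' + v)/(1 + u'v/c²)
Numerator: 0.565 + 0.787 = 1.352
Denominator: 1 + 0.444655 = 1.444655
u = 1.352/1.444655 = 0.9359c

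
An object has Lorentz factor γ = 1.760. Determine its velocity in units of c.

From γ = 1/√(1 - v²/c²):
1/γ² = 1/1.760² = 0.3228
v²/c² = 1 - 0.3228 = 0.6772
v/c = √(0.6772) = 0.8229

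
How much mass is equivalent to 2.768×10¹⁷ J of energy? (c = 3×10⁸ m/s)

From E = mc², we get m = E/c²
c² = (3×10⁸)² = 9×10¹⁶ m²/s²
m = 2.768×10¹⁷ / 9×10¹⁶ = 3.076 kg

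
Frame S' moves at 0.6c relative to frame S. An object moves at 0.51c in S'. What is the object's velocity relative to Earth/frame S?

u = (u' + v)/(1 + u'v/c²)
Numerator: 0.51 + 0.6 = 1.11
Denominator: 1 + 0.306 = 1.306
u = 1.11/1.306 = 0.8499c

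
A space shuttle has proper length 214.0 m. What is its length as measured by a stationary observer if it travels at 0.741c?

Proper length L₀ = 214.0 m
γ = 1/√(1 - 0.741²) = 1.489
L = L₀/γ = 214.0/1.489 = 143.7 m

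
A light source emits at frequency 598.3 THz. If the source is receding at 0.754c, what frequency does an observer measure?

β = v/c = 0.754
(1-β)/(1+β) = 0.246/1.754 = 0.14025
Doppler factor = √(0.14025) = 0.3745
f_obs = 598.3 × 0.3745 = 224.1 THz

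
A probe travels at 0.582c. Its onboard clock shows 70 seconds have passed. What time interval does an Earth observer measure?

Proper time Δt₀ = 70 seconds
γ = 1/√(1 - 0.582²) = 1.2297
Δt = γΔt₀ = 1.2297 × 70 = 86.08 seconds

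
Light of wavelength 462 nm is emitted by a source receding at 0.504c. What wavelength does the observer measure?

β = 0.504
Wavelength Doppler factor = √(1.504/0.496) = √(3.032) = 1.7413
λ_obs = 462 × 1.7413 = 804.5 nm (redshift)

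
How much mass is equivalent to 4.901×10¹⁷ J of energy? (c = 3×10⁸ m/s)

From E = mc², we get m = E/c²
c² = (3×10⁸)² = 9×10¹⁶ m²/s²
m = 4.901×10¹⁷ / 9×10¹⁶ = 5.446 kg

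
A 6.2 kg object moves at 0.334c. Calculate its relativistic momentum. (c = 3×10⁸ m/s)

γ = 1/√(1 - 0.334²) = 1.061
v = 0.334 × 3×10⁸ = 1.002×10⁸ m/s
p = γmv = 1.061 × 6.2 × 1.002×10⁸ = 6.591×10⁸ kg·m/s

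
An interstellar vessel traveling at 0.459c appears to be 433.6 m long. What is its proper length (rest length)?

Contracted length L = 433.6 m
γ = 1/√(1 - 0.459²) = 1.12557
L₀ = γL = 1.12557 × 433.6 = 488.0 m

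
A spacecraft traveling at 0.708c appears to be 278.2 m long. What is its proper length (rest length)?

Contracted length L = 278.2 m
γ = 1/√(1 - 0.708²) = 1.416
L₀ = γL = 1.416 × 278.2 = 393.9 m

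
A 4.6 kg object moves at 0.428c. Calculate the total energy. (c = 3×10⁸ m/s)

γ = 1/√(1 - 0.428²) = 1.1065
mc² = 4.6 × (3×10⁸)² = 4.140×10¹⁷ J
E = γmc² = 1.1065 × 4.140×10¹⁷ = 4.581×10¹⁷ J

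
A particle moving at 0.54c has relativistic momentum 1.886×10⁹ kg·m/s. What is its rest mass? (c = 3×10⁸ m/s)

γ = 1/√(1 - 0.54²) = 1.1881
v = 0.54 × 3×10⁸ = 1.620×10⁸ m/s
m = p/(γv) = 1.886×10⁹/(1.1881 × 1.620×10⁸) = 9.799 kg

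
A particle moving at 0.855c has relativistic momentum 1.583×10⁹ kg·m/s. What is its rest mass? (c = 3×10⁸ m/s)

γ = 1/√(1 - 0.855²) = 1.928
v = 0.855 × 3×10⁸ = 2.565×10⁸ m/s
m = p/(γv) = 1.583×10⁹/(1.928 × 2.565×10⁸) = 3.201 kg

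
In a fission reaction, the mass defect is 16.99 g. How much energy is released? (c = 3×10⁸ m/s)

Convert mass defect: Δm = 16.99 g = 0.01699 kg
E = Δm·c² = 0.01699 × (3×10⁸)²
= 0.01699 × 9×10¹⁶ = 1.529×10¹⁵ J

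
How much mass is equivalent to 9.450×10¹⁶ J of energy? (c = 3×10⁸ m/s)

From E = mc², we get m = E/c²
c² = (3×10⁸)² = 9×10¹⁶ m²/s²
m = 9.450×10¹⁶ / 9×10¹⁶ = 1.050 kg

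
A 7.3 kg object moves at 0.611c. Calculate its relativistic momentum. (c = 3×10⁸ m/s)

γ = 1/√(1 - 0.611²) = 1.263
v = 0.611 × 3×10⁸ = 1.833×10⁸ m/s
p = γmv = 1.263 × 7.3 × 1.833×10⁸ = 1.690×10⁹ kg·m/s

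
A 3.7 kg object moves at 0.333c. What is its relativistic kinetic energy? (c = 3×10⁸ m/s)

γ = 1/√(1 - 0.333²) = 1.06053
γ - 1 = 0.06053
KE = (γ-1)mc² = 0.06053 × 3.7 × (3×10⁸)² = 2.016×10¹⁶ J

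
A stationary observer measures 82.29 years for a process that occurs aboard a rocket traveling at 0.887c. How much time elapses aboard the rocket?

Dilated time Δt = 82.29 years
γ = 1/√(1 - 0.887²) = 2.1656
Δt₀ = Δt/γ = 82.29/2.1656 = 38.00 years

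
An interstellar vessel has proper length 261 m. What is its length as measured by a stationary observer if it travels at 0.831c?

Proper length L₀ = 261 m
γ = 1/√(1 - 0.831²) = 1.798
L = L₀/γ = 261/1.798 = 145.2 m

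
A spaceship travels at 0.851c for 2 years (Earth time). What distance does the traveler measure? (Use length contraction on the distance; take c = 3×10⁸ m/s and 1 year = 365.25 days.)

Earth distance: d = v × t = 0.851c × 2 yr = 1.6113×10¹⁶ m
γ = 1.9042
d' = d/γ = 1.6113×10¹⁶/1.9042 = 8.462×10¹⁵ m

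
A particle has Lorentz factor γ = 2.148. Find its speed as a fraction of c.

From γ = 1/√(1 - v²/c²):
1/γ² = 1/2.148² = 0.2167
v²/c² = 1 - 0.2167 = 0.7833
v/c = √(0.7833) = 0.8850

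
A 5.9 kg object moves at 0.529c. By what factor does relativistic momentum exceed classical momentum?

p_rel = γmv, p_class = mv
Ratio = γ = 1/√(1 - 0.529²) = 1.178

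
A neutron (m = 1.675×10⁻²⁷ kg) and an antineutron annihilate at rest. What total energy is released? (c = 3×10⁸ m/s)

Both particles have the same rest mass, so total mass = 2m
E = 2m·c² = 2 × 1.675×10⁻²⁷ × (3×10⁸)²
= 2 × 1.675×10⁻²⁷ × 9×10¹⁶
= 3.015×10⁻¹⁰ J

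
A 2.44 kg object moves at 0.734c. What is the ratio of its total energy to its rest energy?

E = γmc², E₀ = mc²
E/E₀ = γ = 1/√(1 - 0.734²) = 1.472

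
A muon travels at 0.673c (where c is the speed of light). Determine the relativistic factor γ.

v/c = 0.673, so (v/c)² = 0.452929
1 - (v/c)² = 0.547071
γ = 1/√(0.547071) = 1.352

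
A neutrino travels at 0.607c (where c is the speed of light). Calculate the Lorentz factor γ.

v/c = 0.607, so (v/c)² = 0.368449
1 - (v/c)² = 0.631551
γ = 1/√(0.631551) = 1.258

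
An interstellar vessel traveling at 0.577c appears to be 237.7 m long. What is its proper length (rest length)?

Contracted length L = 237.7 m
γ = 1/√(1 - 0.577²) = 1.2244
L₀ = γL = 1.2244 × 237.7 = 291.0 m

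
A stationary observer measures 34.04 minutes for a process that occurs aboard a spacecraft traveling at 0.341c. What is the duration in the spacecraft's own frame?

Dilated time Δt = 34.04 minutes
γ = 1/√(1 - 0.341²) = 1.0638
Δt₀ = Δt/γ = 34.04/1.0638 = 32.00 minutes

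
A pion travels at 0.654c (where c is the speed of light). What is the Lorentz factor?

v/c = 0.654, so (v/c)² = 0.427716
1 - (v/c)² = 0.572284
γ = 1/√(0.572284) = 1.322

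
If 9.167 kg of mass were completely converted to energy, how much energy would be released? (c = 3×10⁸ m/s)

Using E = mc²:
c² = (3×10⁸)² = 9×10¹⁶ m²/s²
E = 9.167 × 9×10¹⁶ = 8.250×10¹⁷ J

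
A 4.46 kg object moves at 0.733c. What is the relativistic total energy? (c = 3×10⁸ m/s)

γ = 1/√(1 - 0.733²) = 1.470
mc² = 4.46 × (3×10⁸)² = 4.014×10¹⁷ J
E = γmc² = 1.470 × 4.014×10¹⁷ = 5.901×10¹⁷ J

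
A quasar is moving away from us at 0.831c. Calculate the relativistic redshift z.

β = 0.831
(1+β)/(1-β) = 1.831/0.169 = 10.834
√(10.834) = 3.292
z = 3.292 - 1 = 2.292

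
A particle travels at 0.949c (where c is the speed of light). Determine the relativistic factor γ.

v/c = 0.949, so (v/c)² = 0.900601
1 - (v/c)² = 0.099399
γ = 1/√(0.099399) = 3.172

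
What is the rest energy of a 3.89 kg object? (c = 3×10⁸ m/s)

c² = (3×10⁸)² = 9.000×10¹⁶ m²/s²
E₀ = mc² = 3.89 × 9.000×10¹⁶ = 3.501×10¹⁷ J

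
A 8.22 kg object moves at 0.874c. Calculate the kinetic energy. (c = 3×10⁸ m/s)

γ = 1/√(1 - 0.874²) = 2.058
γ - 1 = 1.058
KE = (γ-1)mc² = 1.058 × 8.22 × (3×10⁸)² = 7.827×10¹⁷ J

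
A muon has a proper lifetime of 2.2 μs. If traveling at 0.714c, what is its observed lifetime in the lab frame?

Proper lifetime τ₀ = 2.2 μs
γ = 1/√(1 - 0.714²) = 1.428
τ = γτ₀ = 1.428 × 2.2 μs = 3.142 μs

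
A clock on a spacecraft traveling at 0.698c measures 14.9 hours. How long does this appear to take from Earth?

Proper time Δt₀ = 14.9 hours
γ = 1/√(1 - 0.698²) = 1.3965
Δt = γΔt₀ = 1.3965 × 14.9 = 20.81 hours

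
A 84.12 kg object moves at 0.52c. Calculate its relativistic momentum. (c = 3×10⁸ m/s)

γ = 1/√(1 - 0.52²) = 1.1707
v = 0.52 × 3×10⁸ = 1.560×10⁸ m/s
p = γmv = 1.1707 × 84.12 × 1.560×10⁸ = 1.536×10¹⁰ kg·m/s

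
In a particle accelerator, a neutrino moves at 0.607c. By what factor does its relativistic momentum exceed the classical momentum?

p_rel = γmv, p_class = mv
Ratio = γ = 1/√(1 - 0.607²)
= 1/√(0.631551) = 1.258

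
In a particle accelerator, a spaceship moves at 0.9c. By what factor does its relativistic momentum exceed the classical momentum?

p_rel = γmv, p_class = mv
Ratio = γ = 1/√(1 - 0.9²)
= 1/√(0.19) = 2.294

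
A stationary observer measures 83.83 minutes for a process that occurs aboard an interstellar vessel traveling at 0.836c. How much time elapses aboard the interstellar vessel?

Dilated time Δt = 83.83 minutes
γ = 1/√(1 - 0.836²) = 1.8224
Δt₀ = Δt/γ = 83.83/1.8224 = 46.00 minutes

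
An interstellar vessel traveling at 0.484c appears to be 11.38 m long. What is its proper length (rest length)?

Contracted length L = 11.38 m
γ = 1/√(1 - 0.484²) = 1.14277
L₀ = γL = 1.14277 × 11.38 = 13.00 m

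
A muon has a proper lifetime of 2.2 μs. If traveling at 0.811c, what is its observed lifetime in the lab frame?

Proper lifetime τ₀ = 2.2 μs
γ = 1/√(1 - 0.811²) = 1.709
τ = γτ₀ = 1.709 × 2.2 μs = 3.760 μs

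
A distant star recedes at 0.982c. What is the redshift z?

β = 0.982
(1+β)/(1-β) = 1.982/0.018 = 110.1
√(110.1) = 10.493
z = 10.493 - 1 = 9.493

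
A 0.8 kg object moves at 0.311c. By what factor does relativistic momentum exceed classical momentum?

p_rel = γmv, p_class = mv
Ratio = γ = 1/√(1 - 0.311²) = 1.052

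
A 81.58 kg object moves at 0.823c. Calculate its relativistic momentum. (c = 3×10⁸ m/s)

γ = 1/√(1 - 0.823²) = 1.7604
v = 0.823 × 3×10⁸ = 2.469×10⁸ m/s
p = γmv = 1.7604 × 81.58 × 2.469×10⁸ = 3.546×10¹⁰ kg·m/s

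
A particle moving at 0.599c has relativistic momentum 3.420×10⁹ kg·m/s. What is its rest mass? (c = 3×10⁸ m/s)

γ = 1/√(1 - 0.599²) = 1.249
v = 0.599 × 3×10⁸ = 1.797×10⁸ m/s
m = p/(γv) = 3.420×10⁹/(1.249 × 1.797×10⁸) = 15.24 kg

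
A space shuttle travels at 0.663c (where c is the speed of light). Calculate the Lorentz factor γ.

v/c = 0.663, so (v/c)² = 0.439569
1 - (v/c)² = 0.560431
γ = 1/√(0.560431) = 1.336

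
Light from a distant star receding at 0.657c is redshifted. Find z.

β = 0.657
(1+β)/(1-β) = 1.657/0.343 = 4.831
√(4.831) = 2.198
z = 2.198 - 1 = 1.198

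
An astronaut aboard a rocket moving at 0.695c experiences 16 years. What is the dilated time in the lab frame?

Proper time Δt₀ = 16 years
γ = 1/√(1 - 0.695²) = 1.3908
Δt = γΔt₀ = 1.3908 × 16 = 22.25 years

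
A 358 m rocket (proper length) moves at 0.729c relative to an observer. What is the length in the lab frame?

Proper length L₀ = 358 m
γ = 1/√(1 - 0.729²) = 1.4609
L = L₀/γ = 358/1.4609 = 245.1 m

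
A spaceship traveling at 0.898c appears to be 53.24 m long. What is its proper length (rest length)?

Contracted length L = 53.24 m
γ = 1/√(1 - 0.898²) = 2.273
L₀ = γL = 2.273 × 53.24 = 121.0 m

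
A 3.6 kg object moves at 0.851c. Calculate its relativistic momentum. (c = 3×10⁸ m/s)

γ = 1/√(1 - 0.851²) = 1.904
v = 0.851 × 3×10⁸ = 2.553×10⁸ m/s
p = γmv = 1.904 × 3.6 × 2.553×10⁸ = 1.750×10⁹ kg·m/s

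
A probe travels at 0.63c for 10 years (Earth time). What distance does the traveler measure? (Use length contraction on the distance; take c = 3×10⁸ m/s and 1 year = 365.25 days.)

Earth distance: d = v × t = 0.63c × 10 yr = 5.9644×10¹⁶ m
γ = 1.2877
d' = d/γ = 5.9644×10¹⁶/1.2877 = 4.632×10¹⁶ m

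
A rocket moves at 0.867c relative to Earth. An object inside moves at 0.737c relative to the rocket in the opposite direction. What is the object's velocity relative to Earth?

Object's velocity in rocket frame is u' = -0.737c
u = (u' + v)/(1 + u'v/c²) = (v - 0.737)/(1 - 0.737·v/c²)
Numerator: 0.867 - 0.737 = 0.13
Denominator: 1 - 0.638979 = 0.361021
u = 0.13/0.361021 = 0.3601c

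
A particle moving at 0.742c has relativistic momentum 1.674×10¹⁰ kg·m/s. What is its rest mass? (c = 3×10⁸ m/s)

γ = 1/√(1 - 0.742²) = 1.4916
v = 0.742 × 3×10⁸ = 2.226×10⁸ m/s
m = p/(γv) = 1.674×10¹⁰/(1.4916 × 2.226×10⁸) = 50.42 kg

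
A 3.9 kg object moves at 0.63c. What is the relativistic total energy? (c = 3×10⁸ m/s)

γ = 1/√(1 - 0.63²) = 1.2877
mc² = 3.9 × (3×10⁸)² = 3.510×10¹⁷ J
E = γmc² = 1.2877 × 3.510×10¹⁷ = 4.520×10¹⁷ J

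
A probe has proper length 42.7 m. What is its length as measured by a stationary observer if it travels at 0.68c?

Proper length L₀ = 42.7 m
γ = 1/√(1 - 0.68²) = 1.3639
L = L₀/γ = 42.7/1.3639 = 31.31 m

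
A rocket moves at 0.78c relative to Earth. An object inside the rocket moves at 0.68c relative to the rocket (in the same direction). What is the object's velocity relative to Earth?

u = (u' + v)/(1 + u'v/c²)
Numerator: 0.68 + 0.78 = 1.46
Denominator: 1 + 0.5304 = 1.5304
u = 1.46/1.5304 = 0.9540c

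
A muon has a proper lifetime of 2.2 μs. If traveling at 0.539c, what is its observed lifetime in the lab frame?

Proper lifetime τ₀ = 2.2 μs
γ = 1/√(1 - 0.539²) = 1.1872
τ = γτ₀ = 1.1872 × 2.2 μs = 2.612 μs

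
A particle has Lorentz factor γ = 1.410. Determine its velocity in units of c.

From γ = 1/√(1 - v²/c²):
1/γ² = 1/1.410² = 0.5030
v²/c² = 1 - 0.5030 = 0.4970
v/c = √(0.4970) = 0.7050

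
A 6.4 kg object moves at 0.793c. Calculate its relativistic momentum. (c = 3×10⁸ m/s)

γ = 1/√(1 - 0.793²) = 1.641
v = 0.793 × 3×10⁸ = 2.379×10⁸ m/s
p = γmv = 1.641 × 6.4 × 2.379×10⁸ = 2.499×10⁹ kg·m/s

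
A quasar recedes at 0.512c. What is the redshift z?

β = 0.512
(1+β)/(1-β) = 1.512/0.488 = 3.0984
√(3.0984) = 1.7602
z = 1.7602 - 1 = 0.7602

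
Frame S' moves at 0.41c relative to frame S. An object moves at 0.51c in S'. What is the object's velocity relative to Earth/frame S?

u = (u' + v)/(1 + u'v/c²)
Numerator: 0.51 + 0.41 = 0.92
Denominator: 1 + 0.2091 = 1.2091
u = 0.92/1.2091 = 0.7609c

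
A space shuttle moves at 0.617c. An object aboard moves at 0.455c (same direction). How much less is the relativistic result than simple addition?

Classical: u' + v = 0.455 + 0.617 = 1.072c
Relativistic: u = (0.455 + 0.617)/(1 + 0.280735) = 1.072/1.280735 = 0.8370c
Difference: 1.072 - 0.8370 = 0.2350c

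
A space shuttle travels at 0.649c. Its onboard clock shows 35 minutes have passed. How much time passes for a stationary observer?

Proper time Δt₀ = 35 minutes
γ = 1/√(1 - 0.649²) = 1.3144
Δt = γΔt₀ = 1.3144 × 35 = 46.00 minutes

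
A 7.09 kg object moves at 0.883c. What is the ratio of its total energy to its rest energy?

E = γmc², E₀ = mc²
E/E₀ = γ = 1/√(1 - 0.883²) = 2.131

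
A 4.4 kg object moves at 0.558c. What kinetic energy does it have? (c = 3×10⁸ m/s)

γ = 1/√(1 - 0.558²) = 1.20505
γ - 1 = 0.20505
KE = (γ-1)mc² = 0.20505 × 4.4 × (3×10⁸)² = 8.120×10¹⁶ J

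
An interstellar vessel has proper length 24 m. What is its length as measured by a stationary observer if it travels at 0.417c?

Proper length L₀ = 24 m
γ = 1/√(1 - 0.417²) = 1.1002
L = L₀/γ = 24/1.1002 = 21.81 m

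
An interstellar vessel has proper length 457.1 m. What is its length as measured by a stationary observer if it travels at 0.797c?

Proper length L₀ = 457.1 m
γ = 1/√(1 - 0.797²) = 1.6557
L = L₀/γ = 457.1/1.6557 = 276.1 m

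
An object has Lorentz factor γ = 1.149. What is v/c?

From γ = 1/√(1 - v²/c²):
1/γ² = 1/1.149² = 0.75746
v²/c² = 1 - 0.75746 = 0.24254
v/c = √(0.24254) = 0.4925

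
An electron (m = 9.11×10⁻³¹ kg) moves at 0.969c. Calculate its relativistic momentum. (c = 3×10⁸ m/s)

γ = 1/√(1 - 0.969²) = 4.048
v = 0.969 × 3×10⁸ = 2.907×10⁸ m/s
p = γmv = 4.048 × 9.11×10⁻³¹ × 2.907×10⁸ = 1.072×10⁻²¹ kg·m/s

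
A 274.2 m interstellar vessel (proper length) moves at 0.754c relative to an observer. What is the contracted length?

Proper length L₀ = 274.2 m
γ = 1/√(1 - 0.754²) = 1.5224
L = L₀/γ = 274.2/1.5224 = 180.1 m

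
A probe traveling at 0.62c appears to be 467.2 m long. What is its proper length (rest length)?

Contracted length L = 467.2 m
γ = 1/√(1 - 0.62²) = 1.27453
L₀ = γL = 1.27453 × 467.2 = 595.5 m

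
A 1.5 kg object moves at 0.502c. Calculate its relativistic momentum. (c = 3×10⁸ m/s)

γ = 1/√(1 - 0.502²) = 1.1562
v = 0.502 × 3×10⁸ = 1.506×10⁸ m/s
p = γmv = 1.1562 × 1.5 × 1.506×10⁸ = 2.612×10⁸ kg·m/s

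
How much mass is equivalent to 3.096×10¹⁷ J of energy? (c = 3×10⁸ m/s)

From E = mc², we get m = E/c²
c² = (3×10⁸)² = 9×10¹⁶ m²/s²
m = 3.096×10¹⁷ / 9×10¹⁶ = 3.440 kg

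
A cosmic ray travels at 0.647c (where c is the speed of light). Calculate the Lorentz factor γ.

v/c = 0.647, so (v/c)² = 0.418609
1 - (v/c)² = 0.581391
γ = 1/√(0.581391) = 1.311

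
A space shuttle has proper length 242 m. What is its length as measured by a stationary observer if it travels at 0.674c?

Proper length L₀ = 242 m
γ = 1/√(1 - 0.674²) = 1.3537
L = L₀/γ = 242/1.3537 = 178.8 m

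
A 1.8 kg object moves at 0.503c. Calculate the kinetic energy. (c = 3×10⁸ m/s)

γ = 1/√(1 - 0.503²) = 1.15702
γ - 1 = 0.15702
KE = (γ-1)mc² = 0.15702 × 1.8 × (3×10⁸)² = 2.544×10¹⁶ J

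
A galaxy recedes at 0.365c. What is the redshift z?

β = 0.365
(1+β)/(1-β) = 1.365/0.635 = 2.1496
√(2.1496) = 1.4662
z = 1.4662 - 1 = 0.4662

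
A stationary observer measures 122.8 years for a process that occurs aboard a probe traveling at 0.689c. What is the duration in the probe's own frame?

Dilated time Δt = 122.8 years
γ = 1/√(1 - 0.689²) = 1.3798
Δt₀ = Δt/γ = 122.8/1.3798 = 89.00 years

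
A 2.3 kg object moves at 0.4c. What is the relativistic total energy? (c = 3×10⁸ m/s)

γ = 1/√(1 - 0.4²) = 1.0911
mc² = 2.3 × (3×10⁸)² = 2.070×10¹⁷ J
E = γmc² = 1.0911 × 2.070×10¹⁷ = 2.259×10¹⁷ J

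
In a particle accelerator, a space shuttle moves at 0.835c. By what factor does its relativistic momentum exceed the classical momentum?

p_rel = γmv, p_class = mv
Ratio = γ = 1/√(1 - 0.835²)
= 1/√(0.302775) = 1.817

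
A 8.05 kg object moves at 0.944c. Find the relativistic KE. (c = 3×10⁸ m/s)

γ = 1/√(1 - 0.944²) = 3.031
γ - 1 = 2.031
KE = (γ-1)mc² = 2.031 × 8.05 × (3×10⁸)² = 1.471×10¹⁸ J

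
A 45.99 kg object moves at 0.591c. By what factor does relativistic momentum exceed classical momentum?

p_rel = γmv, p_class = mv
Ratio = γ = 1/√(1 - 0.591²) = 1.240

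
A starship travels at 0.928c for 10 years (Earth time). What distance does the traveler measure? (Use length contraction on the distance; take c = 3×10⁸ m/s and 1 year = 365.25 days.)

Earth distance: d = v × t = 0.928c × 10 yr = 8.786×10¹⁶ m
γ = 2.684
d' = d/γ = 8.786×10¹⁶/2.684 = 3.273×10¹⁶ m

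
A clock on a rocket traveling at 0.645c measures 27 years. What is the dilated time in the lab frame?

Proper time Δt₀ = 27 years
γ = 1/√(1 - 0.645²) = 1.3086
Δt = γΔt₀ = 1.3086 × 27 = 35.33 years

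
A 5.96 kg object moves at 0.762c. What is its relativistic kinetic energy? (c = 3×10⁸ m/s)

γ = 1/√(1 - 0.762²) = 1.5442
γ - 1 = 0.5442
KE = (γ-1)mc² = 0.5442 × 5.96 × (3×10⁸)² = 2.919×10¹⁷ J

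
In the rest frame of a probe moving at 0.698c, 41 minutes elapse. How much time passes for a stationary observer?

Proper time Δt₀ = 41 minutes
γ = 1/√(1 - 0.698²) = 1.39646
Δt = γΔt₀ = 1.39646 × 41 = 57.25 minutes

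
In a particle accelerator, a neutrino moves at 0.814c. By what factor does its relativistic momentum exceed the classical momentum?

p_rel = γmv, p_class = mv
Ratio = γ = 1/√(1 - 0.814²)
= 1/√(0.337404) = 1.722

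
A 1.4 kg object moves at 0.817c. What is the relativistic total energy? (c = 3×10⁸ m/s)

γ = 1/√(1 - 0.817²) = 1.734
mc² = 1.4 × (3×10⁸)² = 1.260×10¹⁷ J
E = γmc² = 1.734 × 1.260×10¹⁷ = 2.185×10¹⁷ J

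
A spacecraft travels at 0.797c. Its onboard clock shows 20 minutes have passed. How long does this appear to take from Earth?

Proper time Δt₀ = 20 minutes
γ = 1/√(1 - 0.797²) = 1.6557
Δt = γΔt₀ = 1.6557 × 20 = 33.11 minutes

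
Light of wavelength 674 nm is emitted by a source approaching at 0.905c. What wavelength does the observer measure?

β = 0.905
Wavelength Doppler factor = √(0.095/1.905) = √(0.04987) = 0.2233
λ_obs = 674 × 0.2233 = 150.5 nm (blueshift)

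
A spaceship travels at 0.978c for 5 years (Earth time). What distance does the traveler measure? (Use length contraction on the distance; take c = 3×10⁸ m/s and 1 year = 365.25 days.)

Earth distance: d = v × t = 0.978c × 5 yr = 4.6295×10¹⁶ m
γ = 4.7938
d' = d/γ = 4.6295×10¹⁶/4.7938 = 9.657×10¹⁵ m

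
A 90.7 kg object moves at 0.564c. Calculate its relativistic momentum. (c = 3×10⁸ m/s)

γ = 1/√(1 - 0.564²) = 1.211
v = 0.564 × 3×10⁸ = 1.692×10⁸ m/s
p = γmv = 1.211 × 90.7 × 1.692×10⁸ = 1.858×10¹⁰ kg·m/s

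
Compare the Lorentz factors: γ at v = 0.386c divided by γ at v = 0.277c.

γ₁ = 1/√(1 - 0.386²) = 1.0840
γ₂ = 1/√(1 - 0.277²) = 1.0407
γ₁/γ₂ = 1.0840/1.0407 = 1.042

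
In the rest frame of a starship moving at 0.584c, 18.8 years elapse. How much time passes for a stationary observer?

Proper time Δt₀ = 18.8 years
γ = 1/√(1 - 0.584²) = 1.232
Δt = γΔt₀ = 1.232 × 18.8 = 23.16 years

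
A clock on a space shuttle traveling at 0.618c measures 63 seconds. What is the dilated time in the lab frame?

Proper time Δt₀ = 63 seconds
γ = 1/√(1 - 0.618²) = 1.27198
Δt = γΔt₀ = 1.27198 × 63 = 80.13 seconds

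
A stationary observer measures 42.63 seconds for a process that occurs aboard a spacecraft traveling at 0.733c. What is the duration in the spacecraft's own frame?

Dilated time Δt = 42.63 seconds
γ = 1/√(1 - 0.733²) = 1.470
Δt₀ = Δt/γ = 42.63/1.470 = 29.00 seconds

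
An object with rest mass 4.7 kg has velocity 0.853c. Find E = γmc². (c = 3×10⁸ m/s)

γ = 1/√(1 - 0.853²) = 1.916
mc² = 4.7 × (3×10⁸)² = 4.230×10¹⁷ J
E = γmc² = 1.916 × 4.230×10¹⁷ = 8.105×10¹⁷ J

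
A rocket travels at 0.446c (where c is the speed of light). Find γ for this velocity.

v/c = 0.446, so (v/c)² = 0.198916
1 - (v/c)² = 0.801084
γ = 1/√(0.801084) = 1.117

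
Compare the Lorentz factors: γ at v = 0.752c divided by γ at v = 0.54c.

γ₁ = 1/√(1 - 0.752²) = 1.517
γ₂ = 1/√(1 - 0.54²) = 1.188
γ₁/γ₂ = 1.517/1.188 = 1.277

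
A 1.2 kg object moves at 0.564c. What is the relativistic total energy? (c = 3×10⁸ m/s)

γ = 1/√(1 - 0.564²) = 1.211
mc² = 1.2 × (3×10⁸)² = 1.080×10¹⁷ J
E = γmc² = 1.211 × 1.080×10¹⁷ = 1.308×10¹⁷ J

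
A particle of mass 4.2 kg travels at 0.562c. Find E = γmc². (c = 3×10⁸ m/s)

γ = 1/√(1 - 0.562²) = 1.209
mc² = 4.2 × (3×10⁸)² = 3.780×10¹⁷ J
E = γmc² = 1.209 × 3.780×10¹⁷ = 4.570×10¹⁷ J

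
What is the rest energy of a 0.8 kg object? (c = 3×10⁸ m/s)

c² = (3×10⁸)² = 9.000×10¹⁶ m²/s²
E₀ = mc² = 0.8 × 9.000×10¹⁶ = 7.200×10¹⁶ J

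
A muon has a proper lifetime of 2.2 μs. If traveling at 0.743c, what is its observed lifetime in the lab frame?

Proper lifetime τ₀ = 2.2 μs
γ = 1/√(1 - 0.743²) = 1.494
τ = γτ₀ = 1.494 × 2.2 μs = 3.287 μs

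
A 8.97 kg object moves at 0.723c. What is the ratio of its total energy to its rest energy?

E = γmc², E₀ = mc²
E/E₀ = γ = 1/√(1 - 0.723²) = 1.447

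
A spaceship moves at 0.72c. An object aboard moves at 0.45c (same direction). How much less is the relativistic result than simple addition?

Classical: u' + v = 0.45 + 0.72 = 1.17c
Relativistic: u = (0.45 + 0.72)/(1 + 0.324) = 1.17/1.324 = 0.8837c
Difference: 1.17 - 0.8837 = 0.2863c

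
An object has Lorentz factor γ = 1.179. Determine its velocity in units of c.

From γ = 1/√(1 - v²/c²):
1/γ² = 1/1.179² = 0.7194
v²/c² = 1 - 0.7194 = 0.2806
v/c = √(0.2806) = 0.5297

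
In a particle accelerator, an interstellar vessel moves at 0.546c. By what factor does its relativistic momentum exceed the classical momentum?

p_rel = γmv, p_class = mv
Ratio = γ = 1/√(1 - 0.546²)
= 1/√(0.701884) = 1.194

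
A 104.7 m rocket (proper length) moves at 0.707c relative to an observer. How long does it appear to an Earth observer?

Proper length L₀ = 104.7 m
γ = 1/√(1 - 0.707²) = 1.414
L = L₀/γ = 104.7/1.414 = 74.05 m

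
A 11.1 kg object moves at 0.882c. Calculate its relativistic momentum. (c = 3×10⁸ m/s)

γ = 1/√(1 - 0.882²) = 2.122
v = 0.882 × 3×10⁸ = 2.646×10⁸ m/s
p = γmv = 2.122 × 11.1 × 2.646×10⁸ = 6.232×10⁹ kg·m/s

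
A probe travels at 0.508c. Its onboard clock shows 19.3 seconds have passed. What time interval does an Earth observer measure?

Proper time Δt₀ = 19.3 seconds
γ = 1/√(1 - 0.508²) = 1.161
Δt = γΔt₀ = 1.161 × 19.3 = 22.41 seconds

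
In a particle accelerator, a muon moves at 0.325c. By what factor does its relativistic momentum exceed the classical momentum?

p_rel = γmv, p_class = mv
Ratio = γ = 1/√(1 - 0.325²)
= 1/√(0.894375) = 1.057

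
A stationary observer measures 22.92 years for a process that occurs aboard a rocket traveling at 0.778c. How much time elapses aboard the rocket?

Dilated time Δt = 22.92 years
γ = 1/√(1 - 0.778²) = 1.592
Δt₀ = Δt/γ = 22.92/1.592 = 14.40 years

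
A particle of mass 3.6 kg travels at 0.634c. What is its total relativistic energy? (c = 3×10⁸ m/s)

γ = 1/√(1 - 0.634²) = 1.2931
mc² = 3.6 × (3×10⁸)² = 3.240×10¹⁷ J
E = γmc² = 1.2931 × 3.240×10¹⁷ = 4.190×10¹⁷ J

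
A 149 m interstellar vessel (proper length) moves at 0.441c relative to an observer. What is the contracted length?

Proper length L₀ = 149 m
γ = 1/√(1 - 0.441²) = 1.1142
L = L₀/γ = 149/1.1142 = 133.7 m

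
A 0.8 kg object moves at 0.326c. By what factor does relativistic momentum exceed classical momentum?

p_rel = γmv, p_class = mv
Ratio = γ = 1/√(1 - 0.326²) = 1.058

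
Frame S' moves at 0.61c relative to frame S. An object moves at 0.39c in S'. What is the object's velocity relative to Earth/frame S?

u = (u' + v)/(1 + u'v/c²)
Numerator: 0.39 + 0.61 = 1
Denominator: 1 + 0.2379 = 1.2379
u = 1/1.2379 = 0.8078c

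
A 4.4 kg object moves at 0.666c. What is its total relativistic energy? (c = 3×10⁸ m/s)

γ = 1/√(1 - 0.666²) = 1.3406
mc² = 4.4 × (3×10⁸)² = 3.960×10¹⁷ J
E = γmc² = 1.3406 × 3.960×10¹⁷ = 5.309×10¹⁷ J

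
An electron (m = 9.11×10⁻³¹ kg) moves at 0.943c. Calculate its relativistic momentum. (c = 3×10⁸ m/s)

γ = 1/√(1 - 0.943²) = 3.0049
v = 0.943 × 3×10⁸ = 2.829×10⁸ m/s
p = γmv = 3.0049 × 9.11×10⁻³¹ × 2.829×10⁸ = 7.744×10⁻²² kg·m/s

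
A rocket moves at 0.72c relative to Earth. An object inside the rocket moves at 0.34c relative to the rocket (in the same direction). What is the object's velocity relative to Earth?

u = (u' + v)/(1 + u'v/c²)
Numerator: 0.34 + 0.72 = 1.06
Denominator: 1 + 0.2448 = 1.2448
u = 1.06/1.2448 = 0.8515c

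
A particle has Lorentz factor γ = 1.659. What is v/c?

From γ = 1/√(1 - v²/c²):
1/γ² = 1/1.659² = 0.3633
v²/c² = 1 - 0.3633 = 0.6367
v/c = √(0.6367) = 0.7979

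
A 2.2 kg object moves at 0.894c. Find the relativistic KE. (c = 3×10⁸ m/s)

γ = 1/√(1 - 0.894²) = 2.232
γ - 1 = 1.232
KE = (γ-1)mc² = 1.232 × 2.2 × (3×10⁸)² = 2.439×10¹⁷ J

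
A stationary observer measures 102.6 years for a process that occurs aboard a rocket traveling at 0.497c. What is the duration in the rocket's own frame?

Dilated time Δt = 102.6 years
γ = 1/√(1 - 0.497²) = 1.1524
Δt₀ = Δt/γ = 102.6/1.1524 = 89.03 years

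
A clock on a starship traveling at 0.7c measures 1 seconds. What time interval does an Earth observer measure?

Proper time Δt₀ = 1 seconds
γ = 1/√(1 - 0.7²) = 1.400
Δt = γΔt₀ = 1.400 × 1 = 1.400 seconds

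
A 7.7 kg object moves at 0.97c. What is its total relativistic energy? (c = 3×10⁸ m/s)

γ = 1/√(1 - 0.97²) = 4.1135
mc² = 7.7 × (3×10⁸)² = 6.930×10¹⁷ J
E = γmc² = 4.1135 × 6.930×10¹⁷ = 2.851×10¹⁸ J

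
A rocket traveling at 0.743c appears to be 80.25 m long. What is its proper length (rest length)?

Contracted length L = 80.25 m
γ = 1/√(1 - 0.743²) = 1.494
L₀ = γL = 1.494 × 80.25 = 119.9 m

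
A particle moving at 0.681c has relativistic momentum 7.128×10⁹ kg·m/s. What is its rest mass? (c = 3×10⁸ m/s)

γ = 1/√(1 - 0.681²) = 1.3656
v = 0.681 × 3×10⁸ = 2.043×10⁸ m/s
m = p/(γv) = 7.128×10⁹/(1.3656 × 2.043×10⁸) = 25.55 kg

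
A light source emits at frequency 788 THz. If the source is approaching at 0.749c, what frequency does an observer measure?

β = v/c = 0.749
(1+β)/(1-β) = 1.749/0.251 = 6.968
Doppler factor = √(6.968) = 2.640
f_obs = 788 × 2.640 = 2080 THz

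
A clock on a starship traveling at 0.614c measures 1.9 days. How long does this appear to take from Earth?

Proper time Δt₀ = 1.9 days
γ = 1/√(1 - 0.614²) = 1.267
Δt = γΔt₀ = 1.267 × 1.9 = 2.407 days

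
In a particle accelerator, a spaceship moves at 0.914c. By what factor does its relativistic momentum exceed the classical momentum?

p_rel = γmv, p_class = mv
Ratio = γ = 1/√(1 - 0.914²)
= 1/√(0.164604) = 2.465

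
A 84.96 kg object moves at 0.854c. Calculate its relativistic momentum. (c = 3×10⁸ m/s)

γ = 1/√(1 - 0.854²) = 1.922
v = 0.854 × 3×10⁸ = 2.562×10⁸ m/s
p = γmv = 1.922 × 84.96 × 2.562×10⁸ = 4.184×10¹⁰ kg·m/s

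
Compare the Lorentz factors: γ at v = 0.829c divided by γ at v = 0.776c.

γ₁ = 1/√(1 - 0.829²) = 1.788
γ₂ = 1/√(1 - 0.776²) = 1.585
γ₁/γ₂ = 1.788/1.585 = 1.128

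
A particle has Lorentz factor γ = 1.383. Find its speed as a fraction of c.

From γ = 1/√(1 - v²/c²):
1/γ² = 1/1.383² = 0.5228
v²/c² = 1 - 0.5228 = 0.4772
v/c = √(0.4772) = 0.6908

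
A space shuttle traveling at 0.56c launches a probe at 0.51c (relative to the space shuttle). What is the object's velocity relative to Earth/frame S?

u = (u' + v)/(1 + u'v/c²)
Numerator: 0.51 + 0.56 = 1.07
Denominator: 1 + 0.2856 = 1.2856
u = 1.07/1.2856 = 0.8323c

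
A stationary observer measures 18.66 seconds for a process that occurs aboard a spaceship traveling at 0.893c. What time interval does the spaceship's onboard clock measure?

Dilated time Δt = 18.66 seconds
γ = 1/√(1 - 0.893²) = 2.222
Δt₀ = Δt/γ = 18.66/2.222 = 8.398 seconds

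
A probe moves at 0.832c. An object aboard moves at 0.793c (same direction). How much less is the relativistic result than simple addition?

Classical: u' + v = 0.793 + 0.832 = 1.625c
Relativistic: u = (0.793 + 0.832)/(1 + 0.659776) = 1.625/1.659776 = 0.9790c
Difference: 1.625 - 0.9790 = 0.6460c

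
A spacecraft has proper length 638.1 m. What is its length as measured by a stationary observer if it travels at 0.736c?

Proper length L₀ = 638.1 m
γ = 1/√(1 - 0.736²) = 1.477
L = L₀/γ = 638.1/1.477 = 432.0 m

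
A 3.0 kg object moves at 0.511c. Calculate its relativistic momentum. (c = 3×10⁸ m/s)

γ = 1/√(1 - 0.511²) = 1.1634
v = 0.511 × 3×10⁸ = 1.533×10⁸ m/s
p = γmv = 1.1634 × 3.0 × 1.533×10⁸ = 5.350×10⁸ kg·m/s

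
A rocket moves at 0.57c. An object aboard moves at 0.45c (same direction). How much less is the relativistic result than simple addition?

Classical: u' + v = 0.45 + 0.57 = 1.02c
Relativistic: u = (0.45 + 0.57)/(1 + 0.2565) = 1.02/1.2565 = 0.8118c
Difference: 1.02 - 0.8118 = 0.2082c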